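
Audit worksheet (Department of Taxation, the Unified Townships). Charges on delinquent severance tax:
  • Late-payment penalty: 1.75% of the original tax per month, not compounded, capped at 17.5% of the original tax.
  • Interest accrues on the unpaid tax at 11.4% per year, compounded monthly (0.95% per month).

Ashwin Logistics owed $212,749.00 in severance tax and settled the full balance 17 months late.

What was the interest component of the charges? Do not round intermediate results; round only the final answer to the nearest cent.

Interest: $212,749.00 × ((1 + 0.0095)^17 − 1) = $212,749.00 × 0.1743769… = $37,098.5086…

$37,098.51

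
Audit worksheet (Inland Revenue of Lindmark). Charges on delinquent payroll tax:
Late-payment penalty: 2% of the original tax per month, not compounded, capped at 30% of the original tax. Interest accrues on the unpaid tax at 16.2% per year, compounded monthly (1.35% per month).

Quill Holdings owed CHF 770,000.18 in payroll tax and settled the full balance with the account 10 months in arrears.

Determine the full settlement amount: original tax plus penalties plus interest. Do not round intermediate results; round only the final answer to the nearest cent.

Penalty: 10 × 2% × CHF 770,000.18 = CHF 154,000.04… (below the 30% cap of CHF 231,000.05…)
Interest: CHF 770,000.18 × ((1 + 0.0135)^10 − 1) = CHF 770,000.18 × 0.1435036… = CHF 110,497.7859…
Total = CHF 770,000.18 + CHF 154,000.0360 + CHF 110,497.7859… = CHF 1,034,498.00

CHF 1,034,498.00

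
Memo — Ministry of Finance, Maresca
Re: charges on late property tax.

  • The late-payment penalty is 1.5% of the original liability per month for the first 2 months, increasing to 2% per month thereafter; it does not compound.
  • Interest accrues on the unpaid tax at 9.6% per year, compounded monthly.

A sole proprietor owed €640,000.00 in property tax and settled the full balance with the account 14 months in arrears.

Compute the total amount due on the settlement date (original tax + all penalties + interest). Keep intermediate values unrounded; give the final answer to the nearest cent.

Penalty, months 1–2: 2 × 1.5% × €640,000.00 = €19,200.00
Penalty, months 3–14: 12 × 2% × €640,000.00 = €153,600.00
Interest (9.6%/yr ÷ 12 = 0.8%/month): €640,000.00 × ((1 + 0.008)^14 − 1) = €75,529.3021…
Total = €640,000.00 + €172,800.0000 + €75,529.3021… = €888,329.30

€888,329.30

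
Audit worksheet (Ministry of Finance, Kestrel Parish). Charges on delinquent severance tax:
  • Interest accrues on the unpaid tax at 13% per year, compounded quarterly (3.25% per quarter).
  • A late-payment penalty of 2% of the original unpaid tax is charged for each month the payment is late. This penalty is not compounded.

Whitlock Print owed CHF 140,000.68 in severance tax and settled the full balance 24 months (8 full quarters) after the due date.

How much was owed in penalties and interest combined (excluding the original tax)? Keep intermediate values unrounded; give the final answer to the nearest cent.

CHF 108,021.38

Late-payment penalty: 24 × 2% × CHF 140,000.68 = CHF 67,200.33…
Interest: CHF 140,000.68 × ((1 + 0.0325)^8 − 1) = CHF 140,000.68 × 0.2915775… = CHF 40,821.0532…
Penalties + interest = CHF 67,200.3264 + CHF 40,821.0532… = CHF 108,021.38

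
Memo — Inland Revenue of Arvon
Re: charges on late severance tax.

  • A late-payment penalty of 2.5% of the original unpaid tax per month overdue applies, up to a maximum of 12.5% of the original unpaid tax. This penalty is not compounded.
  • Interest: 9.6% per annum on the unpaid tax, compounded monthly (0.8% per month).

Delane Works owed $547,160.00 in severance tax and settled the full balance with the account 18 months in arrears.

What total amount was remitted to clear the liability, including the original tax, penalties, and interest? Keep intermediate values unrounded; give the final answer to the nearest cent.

$699,939.44

Penalty (uncapped): 18 × 2.5% × $547,160.00 = $246,222.00; cap = 12.5% × $547,160.00 = $68,395.00 → penalty = $68,395.00
Interest: $547,160.00 × ((1 + 0.008)^18 − 1) = $547,160.00 × 0.1542226… = $84,384.4441…
Total = $547,160.00 + $68,395.0000 + $84,384.4441… = $699,939.44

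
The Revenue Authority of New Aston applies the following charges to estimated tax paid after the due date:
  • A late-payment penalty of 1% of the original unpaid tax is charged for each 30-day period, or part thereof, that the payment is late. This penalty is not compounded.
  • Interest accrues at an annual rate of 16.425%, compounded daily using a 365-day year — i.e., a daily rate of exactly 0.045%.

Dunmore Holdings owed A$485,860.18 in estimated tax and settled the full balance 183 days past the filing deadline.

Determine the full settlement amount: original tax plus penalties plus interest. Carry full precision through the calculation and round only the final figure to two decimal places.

A$561,564.81

Penalty periods: ⌈183/30⌉ = 7; penalty = 7 × 1% × A$485,860.18 = A$34,010.21…
Interest: A$485,860.18 × ((1 + 0.00045)^183 − 1) = A$485,860.18 × 0.08581567… = A$41,694.4183…
Total = A$485,860.18 + A$34,010.2126 + A$41,694.4183… = A$561,564.81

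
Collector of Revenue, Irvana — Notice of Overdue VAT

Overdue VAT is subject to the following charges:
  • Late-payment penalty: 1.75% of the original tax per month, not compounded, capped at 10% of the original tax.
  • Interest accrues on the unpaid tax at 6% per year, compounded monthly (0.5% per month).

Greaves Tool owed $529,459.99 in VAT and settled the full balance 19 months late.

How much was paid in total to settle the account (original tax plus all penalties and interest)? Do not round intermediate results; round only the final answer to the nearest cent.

Penalty (uncapped): 19 × 1.75% × $529,459.99 = $176,045.45…; cap = 10% × $529,459.99 = $52,946.00… → penalty = $52,946.00…
Interest: $529,459.99 × ((1 + 0.005)^19 − 1) = $529,459.99 × 0.0993986… = $52,627.5734…
Total = $529,459.99 + $52,945.9990 + $52,627.5734… = $635,033.56

$635,033.56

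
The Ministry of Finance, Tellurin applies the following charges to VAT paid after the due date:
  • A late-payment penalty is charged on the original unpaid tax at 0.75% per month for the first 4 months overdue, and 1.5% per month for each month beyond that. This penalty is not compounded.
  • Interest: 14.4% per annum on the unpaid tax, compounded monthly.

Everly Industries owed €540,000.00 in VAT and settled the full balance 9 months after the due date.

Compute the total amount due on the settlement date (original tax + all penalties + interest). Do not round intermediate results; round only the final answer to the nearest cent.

€657,899.17

Penalty, months 1–4: 4 × 0.75% × €540,000.00 = €16,200.00
Penalty, months 5–9: 5 × 1.5% × €540,000.00 = €40,500.00
Interest (14.4%/yr ÷ 12 = 1.2%/month): €540,000.00 × ((1 + 0.012)^9 − 1) = €61,199.1700…
Total = €540,000.00 + €56,700.0000 + €61,199.1700… = €657,899.17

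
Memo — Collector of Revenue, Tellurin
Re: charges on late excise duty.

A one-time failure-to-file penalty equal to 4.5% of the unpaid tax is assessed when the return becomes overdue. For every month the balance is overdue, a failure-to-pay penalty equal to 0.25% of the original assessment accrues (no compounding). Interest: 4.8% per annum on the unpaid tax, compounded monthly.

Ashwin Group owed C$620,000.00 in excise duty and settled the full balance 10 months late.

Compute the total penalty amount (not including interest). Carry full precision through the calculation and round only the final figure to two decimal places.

C$43,400.00

Failure-to-file penalty: 4.5% × C$620,000.00 = C$27,900.00
Failure-to-pay penalty: 10 × 0.25% × C$620,000.00 = C$15,500.00
Total penalty = C$27,900.00 + C$15,500.00 = C$43,400.00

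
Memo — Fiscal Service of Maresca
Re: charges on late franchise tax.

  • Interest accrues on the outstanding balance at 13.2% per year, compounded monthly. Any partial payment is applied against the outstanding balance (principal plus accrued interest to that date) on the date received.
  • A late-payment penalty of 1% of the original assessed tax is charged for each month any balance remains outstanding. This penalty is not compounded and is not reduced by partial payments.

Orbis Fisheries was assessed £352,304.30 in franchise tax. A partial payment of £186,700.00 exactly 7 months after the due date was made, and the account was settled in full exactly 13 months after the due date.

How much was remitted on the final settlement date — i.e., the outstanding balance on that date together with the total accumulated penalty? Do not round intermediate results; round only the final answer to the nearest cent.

Monthly rate = 13.2% ÷ 12 = 1.1%
Balance at month 7: £352,304.3000 × (1 + 0.011)^7 = £380,343.5302…
After £186,700.00 payment: £380,343.5302… − £186,700.00 = £193,643.5302…
Balance at month 13: £193,643.5302… × (1 + 0.011)^6 = £206,780.6637…
Penalty: 13 × 1% × £352,304.30 = £45,799.56…
Final settlement = outstanding balance + penalty = £206,780.6637… + £45,799.56… = £252,580.22

£252,580.22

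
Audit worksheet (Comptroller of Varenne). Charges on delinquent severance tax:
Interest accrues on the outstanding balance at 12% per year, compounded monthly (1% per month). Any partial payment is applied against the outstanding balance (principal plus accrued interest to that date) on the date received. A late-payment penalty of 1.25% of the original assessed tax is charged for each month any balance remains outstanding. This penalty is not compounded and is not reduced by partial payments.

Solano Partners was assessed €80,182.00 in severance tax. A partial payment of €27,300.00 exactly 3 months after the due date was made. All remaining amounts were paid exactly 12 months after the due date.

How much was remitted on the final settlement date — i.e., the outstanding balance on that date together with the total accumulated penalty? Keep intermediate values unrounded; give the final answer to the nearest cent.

€72,520.78

Balance at month 3: €80,182.0000 × (1 + 0.01)^3 = €82,611.5948…
After €27,300.00 payment: €82,611.5948… − €27,300.00 = €55,311.5948…
Balance at month 12: €55,311.5948… × (1 + 0.01)^9 = €60,493.4766…
Penalty: 12 × 1.25% × €80,182.00 = €12,027.30
Final settlement = outstanding balance + penalty = €60,493.4766… + €12,027.30 = €72,520.78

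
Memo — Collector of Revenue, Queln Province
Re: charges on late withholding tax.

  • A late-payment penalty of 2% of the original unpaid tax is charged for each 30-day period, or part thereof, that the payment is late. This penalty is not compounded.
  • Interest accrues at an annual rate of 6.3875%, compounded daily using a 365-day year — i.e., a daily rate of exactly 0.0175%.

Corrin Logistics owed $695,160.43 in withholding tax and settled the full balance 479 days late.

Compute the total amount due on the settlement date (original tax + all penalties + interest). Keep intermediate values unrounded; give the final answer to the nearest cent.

$978,390.06

Penalty periods: ⌈479/30⌉ = 16; penalty = 16 × 2% × $695,160.43 = $222,451.34…
Interest: $695,160.43 × ((1 + 0.000175)^479 − 1) = $695,160.43 × 0.08743060… = $60,778.2937…
Total = $695,160.43 + $222,451.3376 + $60,778.2937… = $978,390.06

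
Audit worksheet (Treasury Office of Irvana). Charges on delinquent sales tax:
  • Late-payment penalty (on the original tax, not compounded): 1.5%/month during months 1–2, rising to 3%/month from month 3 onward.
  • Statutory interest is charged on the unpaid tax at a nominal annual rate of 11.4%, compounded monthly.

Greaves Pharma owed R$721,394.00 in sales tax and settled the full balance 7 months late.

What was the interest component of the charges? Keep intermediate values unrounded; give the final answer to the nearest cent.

R$49,361.78

Interest (11.4%/yr ÷ 12 = 0.95%/month): R$721,394.00 × ((1 + 0.0095)^7 − 1) = R$49,361.7775…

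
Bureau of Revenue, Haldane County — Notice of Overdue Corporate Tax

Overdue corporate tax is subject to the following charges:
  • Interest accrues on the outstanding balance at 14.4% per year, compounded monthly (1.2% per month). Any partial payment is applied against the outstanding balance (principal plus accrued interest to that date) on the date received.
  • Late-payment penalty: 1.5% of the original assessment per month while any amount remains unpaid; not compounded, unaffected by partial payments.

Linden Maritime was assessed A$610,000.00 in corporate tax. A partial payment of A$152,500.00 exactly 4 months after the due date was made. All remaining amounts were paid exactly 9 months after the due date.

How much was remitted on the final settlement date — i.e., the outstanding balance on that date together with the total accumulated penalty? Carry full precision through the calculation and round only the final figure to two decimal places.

Balance at month 4: A$610,000.0000 × (1 + 0.012)^4 = A$639,811.2690…
After A$152,500.00 payment: A$639,811.2690… − A$152,500.00 = A$487,311.2690…
Balance at month 9: A$487,311.2690… × (1 + 0.012)^5 = A$517,260.1447…
Penalty: 9 × 1.5% × A$610,000.00 = A$82,350.00
Final settlement = outstanding balance + penalty = A$517,260.1447… + A$82,350.00 = A$599,610.14

A$599,610.14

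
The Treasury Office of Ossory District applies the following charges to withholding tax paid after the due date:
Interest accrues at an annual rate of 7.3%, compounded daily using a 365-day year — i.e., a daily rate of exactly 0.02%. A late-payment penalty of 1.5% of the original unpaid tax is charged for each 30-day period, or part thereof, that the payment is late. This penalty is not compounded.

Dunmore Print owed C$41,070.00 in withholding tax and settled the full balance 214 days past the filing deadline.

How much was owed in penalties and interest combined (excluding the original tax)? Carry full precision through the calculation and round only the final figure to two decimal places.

C$6,724.17

Penalty periods: ⌈214/30⌉ = 8; penalty = 8 × 1.5% × C$41,070.00 = C$4,928.40
Interest: C$41,070.00 × ((1 + 0.0002)^214 − 1) = C$41,070.00 × 0.04372466… = C$1,795.7719…
Penalties + interest = C$4,928.4000 + C$1,795.7719… = C$6,724.17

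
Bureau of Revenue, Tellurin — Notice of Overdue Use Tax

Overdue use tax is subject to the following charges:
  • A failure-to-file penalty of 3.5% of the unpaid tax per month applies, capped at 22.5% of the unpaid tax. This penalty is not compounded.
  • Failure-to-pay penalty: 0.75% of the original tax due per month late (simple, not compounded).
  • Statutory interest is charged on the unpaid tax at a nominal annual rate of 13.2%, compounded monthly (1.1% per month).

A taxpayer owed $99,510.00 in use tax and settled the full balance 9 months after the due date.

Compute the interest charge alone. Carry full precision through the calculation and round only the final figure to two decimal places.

Interest: $99,510.00 × ((1 + 0.011)^9 − 1) = $99,510.00 × 0.1034697… = $10,296.2668…

$10,296.27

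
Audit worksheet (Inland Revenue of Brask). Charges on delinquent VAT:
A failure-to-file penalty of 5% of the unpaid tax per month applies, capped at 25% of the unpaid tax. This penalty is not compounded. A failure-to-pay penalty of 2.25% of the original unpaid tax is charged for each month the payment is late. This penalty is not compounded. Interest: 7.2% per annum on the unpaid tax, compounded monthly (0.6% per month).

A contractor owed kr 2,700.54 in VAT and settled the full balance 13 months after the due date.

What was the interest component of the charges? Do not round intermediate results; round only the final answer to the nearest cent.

Interest: kr 2,700.54 × ((1 + 0.006)^13 − 1) = kr 2,700.54 × 0.0808707… = kr 218.3946…

kr 218.39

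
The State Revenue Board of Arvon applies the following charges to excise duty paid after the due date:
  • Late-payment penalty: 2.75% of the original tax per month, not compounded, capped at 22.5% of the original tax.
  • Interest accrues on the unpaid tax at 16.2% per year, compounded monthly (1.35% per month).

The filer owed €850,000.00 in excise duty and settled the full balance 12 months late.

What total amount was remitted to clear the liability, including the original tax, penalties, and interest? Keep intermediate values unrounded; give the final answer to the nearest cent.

€1,189,648.60

Penalty (uncapped): 12 × 2.75% × €850,000.00 = €280,500.00; cap = 22.5% × €850,000.00 = €191,250.00 → penalty = €191,250.00
Interest: €850,000.00 × ((1 + 0.0135)^12 − 1) = €850,000.00 × 0.1745866… = €148,398.5970…
Total = €850,000.00 + €191,250.0000 + €148,398.5970… = €1,189,648.60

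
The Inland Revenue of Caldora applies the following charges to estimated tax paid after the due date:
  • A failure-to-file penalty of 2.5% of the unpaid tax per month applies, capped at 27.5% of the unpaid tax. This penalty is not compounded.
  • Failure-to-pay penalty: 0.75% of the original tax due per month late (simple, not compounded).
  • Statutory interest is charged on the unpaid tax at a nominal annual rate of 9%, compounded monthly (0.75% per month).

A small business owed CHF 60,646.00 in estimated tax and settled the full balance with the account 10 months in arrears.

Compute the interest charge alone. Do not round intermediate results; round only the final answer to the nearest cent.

Interest: CHF 60,646.00 × ((1 + 0.0075)^10 − 1) = CHF 60,646.00 × 0.0775825… = CHF 4,705.0711…

CHF 4,705.07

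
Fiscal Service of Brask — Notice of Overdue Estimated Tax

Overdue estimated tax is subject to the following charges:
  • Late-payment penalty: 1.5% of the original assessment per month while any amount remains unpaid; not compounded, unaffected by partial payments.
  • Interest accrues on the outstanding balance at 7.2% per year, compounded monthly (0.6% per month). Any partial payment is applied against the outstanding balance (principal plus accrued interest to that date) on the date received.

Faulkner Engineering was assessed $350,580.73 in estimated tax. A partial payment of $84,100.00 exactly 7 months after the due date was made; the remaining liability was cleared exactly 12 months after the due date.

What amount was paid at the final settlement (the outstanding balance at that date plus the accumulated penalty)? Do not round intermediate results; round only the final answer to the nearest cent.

Balance at month 7: $350,580.7300 × (1 + 0.006)^7 = $365,572.8260…
After $84,100.00 payment: $365,572.8260… − $84,100.00 = $281,472.8260…
Balance at month 12: $281,472.8260… × (1 + 0.006)^5 = $290,018.9508…
Penalty: 12 × 1.5% × $350,580.73 = $63,104.53…
Final settlement = outstanding balance + penalty = $290,018.9508… + $63,104.53… = $353,123.48

$353,123.48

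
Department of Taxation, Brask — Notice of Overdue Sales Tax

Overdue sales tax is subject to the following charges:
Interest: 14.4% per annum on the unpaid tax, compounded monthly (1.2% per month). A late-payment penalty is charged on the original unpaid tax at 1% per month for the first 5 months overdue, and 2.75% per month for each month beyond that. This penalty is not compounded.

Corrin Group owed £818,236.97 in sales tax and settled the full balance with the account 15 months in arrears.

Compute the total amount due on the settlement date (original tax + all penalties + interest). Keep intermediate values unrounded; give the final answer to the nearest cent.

Penalty, months 1–5: 5 × 1% × £818,236.97 = £40,911.85…
Penalty, months 6–15: 10 × 2.75% × £818,236.97 = £225,015.17…
Interest: £818,236.97 × ((1 + 0.012)^15 − 1) = £818,236.97 × 0.1959353… = £160,321.5120…
Total = £818,236.97 + £265,927.0153… + £160,321.5120… = £1,244,485.50

£1,244,485.50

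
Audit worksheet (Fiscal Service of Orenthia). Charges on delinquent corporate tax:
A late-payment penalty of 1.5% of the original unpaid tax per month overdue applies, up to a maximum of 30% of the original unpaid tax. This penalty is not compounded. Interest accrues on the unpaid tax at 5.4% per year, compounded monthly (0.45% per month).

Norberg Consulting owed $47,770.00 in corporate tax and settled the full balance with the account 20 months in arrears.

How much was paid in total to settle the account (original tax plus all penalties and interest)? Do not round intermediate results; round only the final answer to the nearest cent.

Penalty (uncapped): 20 × 1.5% × $47,770.00 = $14,331.00; cap = 30% × $47,770.00 = $14,331.00 → penalty = $14,331.00
Interest: $47,770.00 × ((1 + 0.0045)^20 − 1) = $47,770.00 × 0.0939534… = $4,488.1538…
Total = $47,770.00 + $14,331.0000 + $4,488.1538… = $66,589.15

$66,589.15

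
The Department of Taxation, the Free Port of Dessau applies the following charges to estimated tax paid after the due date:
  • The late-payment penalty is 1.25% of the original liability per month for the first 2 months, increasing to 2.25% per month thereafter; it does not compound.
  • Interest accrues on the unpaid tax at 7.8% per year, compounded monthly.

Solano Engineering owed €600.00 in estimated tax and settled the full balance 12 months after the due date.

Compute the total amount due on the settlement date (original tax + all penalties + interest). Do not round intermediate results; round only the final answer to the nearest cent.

Penalty, months 1–2: 2 × 1.25% × €600.00 = €15.00
Penalty, months 3–12: 10 × 2.25% × €600.00 = €135.00
Interest (7.8%/yr ÷ 12 = 0.65%/month): €600.00 × ((1 + 0.0065)^12 − 1) = €48.5099…
Total = €600.00 + €150.0000 + €48.5099… = €798.51

€798.51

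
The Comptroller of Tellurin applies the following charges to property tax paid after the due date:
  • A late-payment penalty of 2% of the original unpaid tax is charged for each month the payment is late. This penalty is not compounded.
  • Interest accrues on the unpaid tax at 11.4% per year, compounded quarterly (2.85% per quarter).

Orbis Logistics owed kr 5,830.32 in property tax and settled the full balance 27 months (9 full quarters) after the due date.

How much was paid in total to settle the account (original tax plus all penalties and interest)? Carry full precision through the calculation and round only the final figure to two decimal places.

kr 10,656.49

Late-payment penalty: 27 × 2% × kr 5,830.32 = kr 3,148.37…
Interest: kr 5,830.32 × ((1 + 0.0285)^9 − 1) = kr 5,830.32 × 0.2877711… = kr 1,677.7974…
Total = kr 5,830.32 + kr 3,148.3728 + kr 1,677.7974… = kr 10,656.49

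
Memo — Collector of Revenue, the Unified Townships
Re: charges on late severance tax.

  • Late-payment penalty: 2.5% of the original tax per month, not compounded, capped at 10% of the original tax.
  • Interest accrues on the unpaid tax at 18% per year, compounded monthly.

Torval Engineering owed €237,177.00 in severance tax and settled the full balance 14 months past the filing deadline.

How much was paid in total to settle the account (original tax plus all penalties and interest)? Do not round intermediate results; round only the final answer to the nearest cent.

Penalty (uncapped): 14 × 2.5% × €237,177.00 = €83,011.95; cap = 10% × €237,177.00 = €23,717.70 → penalty = €23,717.70
Interest (18%/yr ÷ 12 = 1.5%/month): €237,177.00 × ((1 + 0.015)^14 − 1) = €54,967.1289…
Total = €237,177.00 + €23,717.7000 + €54,967.1289… = €315,861.83

€315,861.83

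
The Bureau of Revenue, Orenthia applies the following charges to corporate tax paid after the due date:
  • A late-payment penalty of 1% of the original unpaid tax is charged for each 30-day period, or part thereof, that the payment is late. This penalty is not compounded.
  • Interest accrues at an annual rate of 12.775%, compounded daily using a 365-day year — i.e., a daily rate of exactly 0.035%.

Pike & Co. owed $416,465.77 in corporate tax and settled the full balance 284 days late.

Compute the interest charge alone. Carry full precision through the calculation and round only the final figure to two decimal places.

Interest: $416,465.77 × ((1 + 0.00035)^284 − 1) = $416,465.77 × 0.10448881… = $43,516.0111…

$43,516.01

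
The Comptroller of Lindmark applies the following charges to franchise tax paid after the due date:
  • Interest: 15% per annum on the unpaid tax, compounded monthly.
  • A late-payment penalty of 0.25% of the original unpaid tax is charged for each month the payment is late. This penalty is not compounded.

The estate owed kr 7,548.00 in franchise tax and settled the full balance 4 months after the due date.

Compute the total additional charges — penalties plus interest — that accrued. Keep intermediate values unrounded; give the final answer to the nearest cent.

Late-payment penalty: 4 × 0.25% × kr 7,548.00 = kr 75.48
Interest (15%/yr ÷ 12 = 1.25%/month): kr 7,548.00 × ((1 + 0.0125)^4 − 1) = kr 384.5354…
Penalties + interest = kr 75.4800 + kr 384.5354… = kr 460.02

kr 460.02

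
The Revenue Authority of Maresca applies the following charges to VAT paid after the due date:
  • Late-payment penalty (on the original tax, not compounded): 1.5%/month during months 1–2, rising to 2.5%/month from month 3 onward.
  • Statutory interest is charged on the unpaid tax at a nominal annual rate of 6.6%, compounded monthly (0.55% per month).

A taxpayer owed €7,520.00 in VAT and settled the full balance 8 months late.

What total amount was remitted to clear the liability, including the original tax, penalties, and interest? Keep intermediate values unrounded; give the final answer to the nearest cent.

€9,210.92

Penalty, months 1–2: 2 × 1.5% × €7,520.00 = €225.60
Penalty, months 3–8: 6 × 2.5% × €7,520.00 = €1,128.00
Interest: €7,520.00 × ((1 + 0.0055)^8 − 1) = €7,520.00 × 0.0448564… = €337.3200…
Total = €7,520.00 + €1,353.6000 + €337.3200… = €9,210.92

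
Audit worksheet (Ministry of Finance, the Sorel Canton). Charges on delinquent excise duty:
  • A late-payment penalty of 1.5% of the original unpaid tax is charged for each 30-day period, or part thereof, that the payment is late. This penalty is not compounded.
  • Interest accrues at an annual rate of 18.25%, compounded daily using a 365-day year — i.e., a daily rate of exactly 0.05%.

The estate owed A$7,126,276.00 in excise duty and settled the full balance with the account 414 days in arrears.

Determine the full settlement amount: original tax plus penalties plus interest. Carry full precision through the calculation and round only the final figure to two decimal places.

A$10,261,259.81

Penalty periods: ⌈414/30⌉ = 14; penalty = 14 × 1.5% × A$7,126,276.00 = A$1,496,517.96
Interest: A$7,126,276.00 × ((1 + 0.0005)^414 − 1) = A$7,126,276.00 × 0.22991894… = A$1,638,465.8457…
Total = A$7,126,276.00 + A$1,496,517.9600 + A$1,638,465.8457… = A$10,261,259.81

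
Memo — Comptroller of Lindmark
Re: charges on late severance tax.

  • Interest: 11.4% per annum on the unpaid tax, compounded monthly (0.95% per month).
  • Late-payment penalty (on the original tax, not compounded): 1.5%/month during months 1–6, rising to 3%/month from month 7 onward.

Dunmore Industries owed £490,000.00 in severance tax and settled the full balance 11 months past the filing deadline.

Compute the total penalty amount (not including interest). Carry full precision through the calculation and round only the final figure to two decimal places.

£117,600.00

Penalty, months 1–6: 6 × 1.5% × £490,000.00 = £44,100.00
Penalty, months 7–11: 5 × 3% × £490,000.00 = £73,500.00
Total penalty = £44,100.00 + £73,500.00 = £117,600.00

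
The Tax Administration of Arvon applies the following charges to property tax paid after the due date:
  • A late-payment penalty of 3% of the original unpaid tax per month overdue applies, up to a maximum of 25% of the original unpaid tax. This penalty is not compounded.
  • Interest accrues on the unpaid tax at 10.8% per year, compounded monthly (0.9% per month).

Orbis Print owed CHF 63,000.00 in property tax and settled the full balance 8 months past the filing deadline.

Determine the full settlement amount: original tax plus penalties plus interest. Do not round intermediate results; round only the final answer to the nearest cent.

Penalty: 8 × 3% × CHF 63,000.00 = CHF 15,120.00 (below the 25% cap of CHF 15,750.00)
Interest: CHF 63,000.00 × ((1 + 0.009)^8 − 1) = CHF 63,000.00 × 0.0743093… = CHF 4,681.4851…
Total = CHF 63,000.00 + CHF 15,120.0000 + CHF 4,681.4851… = CHF 82,801.49

CHF 82,801.49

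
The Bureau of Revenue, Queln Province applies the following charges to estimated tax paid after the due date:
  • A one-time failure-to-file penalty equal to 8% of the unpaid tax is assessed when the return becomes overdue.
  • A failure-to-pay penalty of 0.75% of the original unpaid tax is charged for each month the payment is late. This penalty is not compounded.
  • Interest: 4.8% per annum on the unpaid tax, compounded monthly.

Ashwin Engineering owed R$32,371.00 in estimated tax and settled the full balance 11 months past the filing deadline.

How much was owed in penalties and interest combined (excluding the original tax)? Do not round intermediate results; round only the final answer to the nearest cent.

Failure-to-file penalty: 8% × R$32,371.00 = R$2,589.68
Failure-to-pay penalty = 0.75% × R$32,371.00 × 11 mo = R$2,670.61…
Interest (4.8%/yr ÷ 12 = 0.4%/month): R$32,371.00 × ((1 + 0.004)^11 − 1) = R$1,453.1551…
Penalties + interest = R$5,260.2875 + R$1,453.1551… = R$6,713.44

R$6,713.44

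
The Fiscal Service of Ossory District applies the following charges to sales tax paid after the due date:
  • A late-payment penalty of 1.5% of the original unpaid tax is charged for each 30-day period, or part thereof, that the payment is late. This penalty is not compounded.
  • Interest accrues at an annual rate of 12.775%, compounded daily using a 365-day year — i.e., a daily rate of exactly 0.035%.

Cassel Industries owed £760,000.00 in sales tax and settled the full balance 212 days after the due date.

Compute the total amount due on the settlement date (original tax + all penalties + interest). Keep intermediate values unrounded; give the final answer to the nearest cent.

£909,726.24

Penalty periods: ⌈212/30⌉ = 8; penalty = 8 × 1.5% × £760,000.00 = £91,200.00
Interest: £760,000.00 × ((1 + 0.00035)^212 − 1) = £760,000.00 × 0.07700821… = £58,526.2370…
Total = £760,000.00 + £91,200.0000 + £58,526.2370… = £909,726.24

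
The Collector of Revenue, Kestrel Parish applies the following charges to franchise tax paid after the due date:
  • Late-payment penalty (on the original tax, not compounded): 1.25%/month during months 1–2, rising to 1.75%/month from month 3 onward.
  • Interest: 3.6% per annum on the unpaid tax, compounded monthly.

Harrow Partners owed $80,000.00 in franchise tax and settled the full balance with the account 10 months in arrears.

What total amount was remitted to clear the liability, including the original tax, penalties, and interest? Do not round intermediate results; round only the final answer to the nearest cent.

$95,632.66

Penalty, months 1–2: 2 × 1.25% × $80,000.00 = $2,000.00
Penalty, months 3–10: 8 × 1.75% × $80,000.00 = $11,200.00
Interest (3.6%/yr ÷ 12 = 0.3%/month): $80,000.00 × ((1 + 0.003)^10 − 1) = $2,432.6606…
Total = $80,000.00 + $13,200.0000 + $2,432.6606… = $95,632.66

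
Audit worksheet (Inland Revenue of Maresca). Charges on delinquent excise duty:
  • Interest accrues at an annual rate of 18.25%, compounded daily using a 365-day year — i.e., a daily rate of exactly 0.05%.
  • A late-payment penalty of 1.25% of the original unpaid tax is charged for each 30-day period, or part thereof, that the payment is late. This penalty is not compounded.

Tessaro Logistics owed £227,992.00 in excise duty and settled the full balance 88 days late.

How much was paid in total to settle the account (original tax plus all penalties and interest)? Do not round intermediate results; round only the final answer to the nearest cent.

£246,794.70

Penalty periods: ⌈88/30⌉ = 3; penalty = 3 × 1.25% × £227,992.00 = £8,549.70
Interest: £227,992.00 × ((1 + 0.0005)^88 − 1) = £227,992.00 × 0.04497086… = £10,252.9972…
Total = £227,992.00 + £8,549.7000 + £10,252.9972… = £246,794.70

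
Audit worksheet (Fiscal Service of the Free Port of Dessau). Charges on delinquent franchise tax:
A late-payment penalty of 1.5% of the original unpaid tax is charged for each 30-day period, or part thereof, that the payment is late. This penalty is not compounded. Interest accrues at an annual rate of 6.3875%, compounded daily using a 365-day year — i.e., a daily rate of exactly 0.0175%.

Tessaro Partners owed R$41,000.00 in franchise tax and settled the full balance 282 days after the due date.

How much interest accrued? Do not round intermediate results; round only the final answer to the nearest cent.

Interest: R$41,000.00 × ((1 + 0.000175)^282 − 1) = R$41,000.00 × 0.05058346… = R$2,073.9217…

R$2,073.92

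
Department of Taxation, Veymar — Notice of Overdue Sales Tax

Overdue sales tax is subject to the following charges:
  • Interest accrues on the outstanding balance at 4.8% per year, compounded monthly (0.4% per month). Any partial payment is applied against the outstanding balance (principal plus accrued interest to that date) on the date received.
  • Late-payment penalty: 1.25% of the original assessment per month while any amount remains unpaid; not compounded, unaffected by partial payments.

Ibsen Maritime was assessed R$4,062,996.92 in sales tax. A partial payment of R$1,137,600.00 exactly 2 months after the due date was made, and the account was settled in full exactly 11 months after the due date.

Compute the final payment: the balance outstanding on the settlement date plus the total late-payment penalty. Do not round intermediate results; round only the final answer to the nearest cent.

R$3,624,834.54

Balance at month 2: R$4,062,996.9200 × (1 + 0.004)^2 = R$4,095,565.9033…
After R$1,137,600.00 payment: R$4,095,565.9033… − R$1,137,600.00 = R$2,957,965.9033…
Balance at month 11: R$2,957,965.9033… × (1 + 0.004)^9 = R$3,066,172.4620…
Penalty: 11 × 1.25% × R$4,062,996.92 = R$558,662.08…
Final settlement = outstanding balance + penalty = R$3,066,172.4620… + R$558,662.08… = R$3,624,834.54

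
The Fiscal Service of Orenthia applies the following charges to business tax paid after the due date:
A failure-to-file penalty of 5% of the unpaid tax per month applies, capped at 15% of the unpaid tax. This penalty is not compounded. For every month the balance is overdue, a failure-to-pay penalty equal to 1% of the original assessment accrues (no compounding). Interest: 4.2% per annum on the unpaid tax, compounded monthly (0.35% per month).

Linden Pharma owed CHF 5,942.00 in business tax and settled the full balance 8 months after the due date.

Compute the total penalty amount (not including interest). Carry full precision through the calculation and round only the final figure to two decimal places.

Failure-to-file: 8 × 5% × CHF 5,942.00 = CHF 2,376.80, capped at 15% × CHF 5,942.00 = CHF 891.30
Failure-to-pay penalty: 8 × 1% × CHF 5,942.00 = CHF 475.36
Total penalty = CHF 891.30 + CHF 475.36 = CHF 1,366.66

CHF 1,366.66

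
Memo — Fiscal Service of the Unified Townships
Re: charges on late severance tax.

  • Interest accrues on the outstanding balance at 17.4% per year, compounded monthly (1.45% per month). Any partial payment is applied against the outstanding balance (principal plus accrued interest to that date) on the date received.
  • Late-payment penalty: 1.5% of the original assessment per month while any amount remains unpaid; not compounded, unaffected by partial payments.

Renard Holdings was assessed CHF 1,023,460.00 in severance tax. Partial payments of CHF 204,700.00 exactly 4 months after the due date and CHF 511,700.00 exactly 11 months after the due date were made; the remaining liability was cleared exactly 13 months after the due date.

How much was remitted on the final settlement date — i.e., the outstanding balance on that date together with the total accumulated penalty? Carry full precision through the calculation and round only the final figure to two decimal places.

Balance at month 4: CHF 1,023,460.0000 × (1 + 0.0145)^4 = CHF 1,084,124.3006…
After CHF 204,700.00 payment: CHF 1,084,124.3006… − CHF 204,700.00 = CHF 879,424.3006…
Balance at month 11: CHF 879,424.3006… × (1 + 0.0145)^7 = CHF 972,663.9540…
After CHF 511,700.00 payment: CHF 972,663.9540… − CHF 511,700.00 = CHF 460,963.9540…
Balance at month 13: CHF 460,963.9540… × (1 + 0.0145)^2 = CHF 474,428.8264…
Penalty: 13 × 1.5% × CHF 1,023,460.00 = CHF 199,574.70
Final settlement = outstanding balance + penalty = CHF 474,428.8264… + CHF 199,574.70 = CHF 674,003.53

CHF 674,003.53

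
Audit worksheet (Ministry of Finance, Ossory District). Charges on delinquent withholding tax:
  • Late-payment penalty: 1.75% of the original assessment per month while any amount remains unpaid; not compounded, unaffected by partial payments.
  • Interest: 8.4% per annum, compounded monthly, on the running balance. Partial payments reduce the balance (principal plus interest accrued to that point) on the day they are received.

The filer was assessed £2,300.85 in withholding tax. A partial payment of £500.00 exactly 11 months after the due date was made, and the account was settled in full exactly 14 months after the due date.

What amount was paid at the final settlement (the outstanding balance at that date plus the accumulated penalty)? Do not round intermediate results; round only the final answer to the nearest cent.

Monthly rate = 8.4% ÷ 12 = 0.7%
Balance at month 11: £2,300.8500 × (1 + 0.007)^11 = £2,484.3483…
After £500.00 payment: £2,484.3483… − £500.00 = £1,984.3483…
Balance at month 14: £1,984.3483… × (1 + 0.007)^3 = £2,026.3120…
Penalty: 14 × 1.75% × £2,300.85 = £563.71…
Final settlement = outstanding balance + penalty = £2,026.3120… + £563.71… = £2,590.02

£2,590.02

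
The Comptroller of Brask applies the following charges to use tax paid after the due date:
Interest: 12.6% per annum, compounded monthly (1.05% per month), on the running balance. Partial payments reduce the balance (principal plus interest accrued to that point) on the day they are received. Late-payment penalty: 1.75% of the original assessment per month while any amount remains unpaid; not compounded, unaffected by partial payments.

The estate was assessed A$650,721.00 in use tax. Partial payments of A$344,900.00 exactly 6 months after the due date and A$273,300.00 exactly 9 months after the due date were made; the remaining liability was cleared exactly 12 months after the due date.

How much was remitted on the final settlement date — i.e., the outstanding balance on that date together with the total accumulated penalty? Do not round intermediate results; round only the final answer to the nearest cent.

A$225,061.15

Balance at month 6: A$650,721.0000 × (1 + 0.0105)^6 = A$692,807.7378…
After A$344,900.00 payment: A$692,807.7378… − A$344,900.00 = A$347,907.7378…
Balance at month 9: A$347,907.7378… × (1 + 0.0105)^3 = A$358,982.3048…
After A$273,300.00 payment: A$358,982.3048… − A$273,300.00 = A$85,682.3048…
Balance at month 12: A$85,682.3048… × (1 + 0.0105)^3 = A$88,409.7360…
Penalty: 12 × 1.75% × A$650,721.00 = A$136,651.41
Final settlement = outstanding balance + penalty = A$88,409.7360… + A$136,651.41 = A$225,061.15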